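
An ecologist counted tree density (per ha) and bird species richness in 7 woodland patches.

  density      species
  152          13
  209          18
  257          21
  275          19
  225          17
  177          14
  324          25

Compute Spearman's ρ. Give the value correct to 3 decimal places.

Rank density: 1, 3, 5, 6, 4, 2, 7
Rank species: 1, 4, 6, 5, 3, 2, 7
d = rank(density) − rank(species): 0, -1, -1, 1, 1, 0, 0; Σd² = 4
ρ = 1 − 6Σd² / [n(n²−1)] = 1 − 6×4 / (7×48) = 1 − 24/336 ≈ 0.929

0.929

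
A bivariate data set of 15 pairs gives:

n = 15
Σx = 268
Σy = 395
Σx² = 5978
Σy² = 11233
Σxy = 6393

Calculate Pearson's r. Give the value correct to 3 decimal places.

r = (nΣxy − ΣxΣy) / √[(nΣx² − (Σx)²)(nΣy² − (Σy)²)]
Numerator: 15×6393 − 268×395 = -9965
Denominator: √[(89670 − 71824)(168495 − 156025)] = √[17846 × 12470] = 14917.7619
r = -9965 / 14917.7619 ≈ -0.668

-0.668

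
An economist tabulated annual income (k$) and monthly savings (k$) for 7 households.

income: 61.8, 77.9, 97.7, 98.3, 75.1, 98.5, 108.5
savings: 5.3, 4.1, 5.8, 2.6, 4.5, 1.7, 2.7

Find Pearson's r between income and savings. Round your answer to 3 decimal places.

-0.581

n = 7, Σx = 617.8, Σy = 26.7, Σx² = 56210.34, Σy² = 115.73, Σxy = 2267.52
nΣxy − ΣxΣy = 15872.64 − 16495.26 = -622.62
nΣx² − (Σx)² = 393472.38 − 381676.84 = 11795.54; nΣy² − (Σy)² = 810.11 − 712.89 = 97.22
r = -622.62 / √(11795.54 × 97.22) = -622.62 / 1070.8699 ≈ -0.581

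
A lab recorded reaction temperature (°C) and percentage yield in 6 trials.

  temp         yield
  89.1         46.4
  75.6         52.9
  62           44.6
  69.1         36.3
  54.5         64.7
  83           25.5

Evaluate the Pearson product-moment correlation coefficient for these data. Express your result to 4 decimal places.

n = 6, Σx = 433.3, Σy = 270.4, Σx² = 32132.23, Σy² = 13094.56, Σxy = 19049.66
nΣxy − ΣxΣy = 114297.96 − 117164.32 = -2866.36
nΣx² − (Σx)² = 192793.38 − 187748.89 = 5044.49; nΣy² − (Σy)² = 78567.36 − 73116.16 = 5451.2
r = -2866.36 / √(5044.49 × 5451.2) = -2866.36 / 5243.9035 ≈ -0.5466

-0.5466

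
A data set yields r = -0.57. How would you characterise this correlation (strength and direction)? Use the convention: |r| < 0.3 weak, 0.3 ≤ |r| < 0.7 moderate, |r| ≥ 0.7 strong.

moderate negative

r = -0.57 < 0 so the relationship is negative.
|r| = 0.57, which falls in the moderate range.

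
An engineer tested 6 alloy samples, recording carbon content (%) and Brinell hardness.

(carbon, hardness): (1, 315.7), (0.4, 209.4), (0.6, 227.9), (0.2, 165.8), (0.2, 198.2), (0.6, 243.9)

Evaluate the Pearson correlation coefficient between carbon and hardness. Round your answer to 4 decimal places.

0.9670

n = 6, Σx = 3, Σy = 1360.9, Σx² = 1.96, Σy² = 321713.35, Σxy = 755.34
nΣxy − ΣxΣy = 4532.04 − 4082.7 = 449.34
nΣx² − (Σx)² = 11.76 − 9 = 2.76; nΣy² − (Σy)² = 1930280.1 − 1852048.81 = 78231.29
r = 449.34 / √(2.76 × 78231.29) = 449.34 / 464.6702 ≈ 0.9670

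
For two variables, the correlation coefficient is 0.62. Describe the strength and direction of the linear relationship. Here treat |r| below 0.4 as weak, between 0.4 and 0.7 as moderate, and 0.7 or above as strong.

moderate positive

r = 0.62 > 0 so the relationship is positive.
|r| = 0.62, which falls in the moderate range.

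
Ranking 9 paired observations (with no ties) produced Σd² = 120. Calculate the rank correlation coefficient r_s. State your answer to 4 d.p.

ρ = 1 − 6Σd² / [n(n²−1)] = 1 − 6×120 / (9×80)
  = 1 − 720/720 = 1 − 1.00000 ≈ 0.0000

0.0000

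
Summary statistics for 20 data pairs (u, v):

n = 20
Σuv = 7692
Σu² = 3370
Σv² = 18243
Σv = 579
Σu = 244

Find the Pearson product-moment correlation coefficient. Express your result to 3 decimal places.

r = (nΣuv − ΣuΣv) / √[(nΣu² − (Σu)²)(nΣv² − (Σv)²)]
Numerator: 20×7692 − 244×579 = 12564
Denominator: √[(67400 − 59536)(364860 − 335241)] = √[7864 × 29619] = 15261.8418
r = 12564 / 15261.8418 ≈ 0.823

0.823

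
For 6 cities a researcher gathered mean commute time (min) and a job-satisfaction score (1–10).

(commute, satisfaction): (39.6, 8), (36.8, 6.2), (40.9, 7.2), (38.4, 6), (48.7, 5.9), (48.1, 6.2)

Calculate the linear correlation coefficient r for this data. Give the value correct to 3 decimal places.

-0.325

n = 6, Σx = 252.5, Σy = 39.5, Σx² = 10755.07, Σy² = 263.53, Σxy = 1655.39
nΣxy − ΣxΣy = 9932.34 − 9973.75 = -41.41
nΣx² − (Σx)² = 64530.42 − 63756.25 = 774.17; nΣy² − (Σy)² = 1581.18 − 1560.25 = 20.93
r = -41.41 / √(774.17 × 20.93) = -41.41 / 127.2925 ≈ -0.325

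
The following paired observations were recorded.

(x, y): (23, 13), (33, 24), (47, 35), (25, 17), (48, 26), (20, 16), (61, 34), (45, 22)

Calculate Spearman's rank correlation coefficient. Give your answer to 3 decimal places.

0.881

Rank x: 2, 4, 6, 3, 7, 1, 8, 5
Rank y: 1, 5, 8, 3, 6, 2, 7, 4
d = rank(x) − rank(y): 1, -1, -2, 0, 1, -1, 1, 1; Σd² = 10
ρ = 1 − 6Σd² / [n(n²−1)] = 1 − 6×10 / (8×63) = 1 − 60/504 ≈ 0.881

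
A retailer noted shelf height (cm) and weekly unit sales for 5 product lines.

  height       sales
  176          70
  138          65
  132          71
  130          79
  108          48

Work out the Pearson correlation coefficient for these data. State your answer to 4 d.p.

0.4927

n = 5, Σx = 684, Σy = 333, Σx² = 96008, Σy² = 22711, Σxy = 46116
nΣxy − ΣxΣy = 230580 − 227772 = 2808
nΣx² − (Σx)² = 480040 − 467856 = 12184; nΣy² − (Σy)² = 113555 − 110889 = 2666
r = 2808 / √(12184 × 2666) = 2808 / 5699.3459 ≈ 0.4927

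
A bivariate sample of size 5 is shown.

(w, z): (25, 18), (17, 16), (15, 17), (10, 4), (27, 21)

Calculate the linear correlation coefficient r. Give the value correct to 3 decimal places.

n = 5, Σw = 94, Σz = 76, Σw² = 1968, Σz² = 1326, Σwz = 1584
nΣwz − ΣwΣz = 7920 − 7144 = 776
nΣw² − (Σw)² = 9840 − 8836 = 1004; nΣz² − (Σz)² = 6630 − 5776 = 854
r = 776 / √(1004 × 854) = 776 / 925.9676 ≈ 0.838

0.838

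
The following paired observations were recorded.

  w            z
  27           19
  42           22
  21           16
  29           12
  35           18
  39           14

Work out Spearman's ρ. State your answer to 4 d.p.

Rank w: 2, 6, 1, 3, 4, 5
Rank z: 5, 6, 3, 1, 4, 2
d = rank(w) − rank(z): -3, 0, -2, 2, 0, 3; Σd² = 26
ρ = 1 − 6Σd² / [n(n²−1)] = 1 − 6×26 / (6×35) = 1 − 156/210 ≈ 0.2571

0.2571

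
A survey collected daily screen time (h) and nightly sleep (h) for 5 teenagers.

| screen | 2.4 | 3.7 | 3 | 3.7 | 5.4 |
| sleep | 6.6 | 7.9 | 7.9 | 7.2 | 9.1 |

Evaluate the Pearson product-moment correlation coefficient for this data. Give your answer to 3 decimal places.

0.877

n = 5, Σx = 18.2, Σy = 38.7, Σx² = 71.3, Σy² = 303.03, Σxy = 144.55
nΣxy − ΣxΣy = 722.75 − 704.34 = 18.41
nΣx² − (Σx)² = 356.5 − 331.24 = 25.26; nΣy² − (Σy)² = 1515.15 − 1497.69 = 17.46
r = 18.41 / √(25.26 × 17.46) = 18.41 / 21.0009 ≈ 0.877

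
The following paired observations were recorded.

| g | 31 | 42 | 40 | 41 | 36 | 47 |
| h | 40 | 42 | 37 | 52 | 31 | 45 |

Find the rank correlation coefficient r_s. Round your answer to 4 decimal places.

0.6571

Rank g: 1, 5, 3, 4, 2, 6
Rank h: 3, 4, 2, 6, 1, 5
d = rank(g) − rank(h): -2, 1, 1, -2, 1, 1; Σd² = 12
ρ = 1 − 6Σd² / [n(n²−1)] = 1 − 6×12 / (6×35) = 1 − 72/210 ≈ 0.6571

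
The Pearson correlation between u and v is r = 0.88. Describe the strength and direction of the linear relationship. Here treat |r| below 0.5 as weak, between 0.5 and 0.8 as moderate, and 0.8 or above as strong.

r = 0.88 > 0 so the relationship is positive.
|r| = 0.88, which falls in the strong range.

strong positive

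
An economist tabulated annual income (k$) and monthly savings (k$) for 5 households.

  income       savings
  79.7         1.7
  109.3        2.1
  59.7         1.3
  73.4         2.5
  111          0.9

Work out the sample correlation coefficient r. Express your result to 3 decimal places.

-0.179

n = 5, Σx = 433.1, Σy = 8.5, Σx² = 39571.23, Σy² = 16.05, Σxy = 726.03
nΣxy − ΣxΣy = 3630.15 − 3681.35 = -51.2
nΣx² − (Σx)² = 197856.15 − 187575.61 = 10280.54; nΣy² − (Σy)² = 80.25 − 72.25 = 8
r = -51.2 / √(10280.54 × 8) = -51.2 / 286.7827 ≈ -0.179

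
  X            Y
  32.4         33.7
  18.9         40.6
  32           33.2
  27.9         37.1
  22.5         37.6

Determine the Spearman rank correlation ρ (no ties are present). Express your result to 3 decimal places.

Rank X: 5, 1, 4, 3, 2
Rank Y: 2, 5, 1, 3, 4
d = rank(X) − rank(Y): 3, -4, 3, 0, -2; Σd² = 38
ρ = 1 − 6Σd² / [n(n²−1)] = 1 − 6×38 / (5×24) = 1 − 228/120 ≈ -0.900

-0.900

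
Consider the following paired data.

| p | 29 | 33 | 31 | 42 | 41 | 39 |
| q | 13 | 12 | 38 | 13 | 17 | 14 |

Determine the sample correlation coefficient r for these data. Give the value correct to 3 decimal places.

n = 6, Σp = 215, Σq = 107, Σp² = 7857, Σq² = 2411, Σpq = 3740
nΣpq − ΣpΣq = 22440 − 23005 = -565
nΣp² − (Σp)² = 47142 − 46225 = 917; nΣq² − (Σq)² = 14466 − 11449 = 3017
r = -565 / √(917 × 3017) = -565 / 1663.3066 ≈ -0.340

-0.340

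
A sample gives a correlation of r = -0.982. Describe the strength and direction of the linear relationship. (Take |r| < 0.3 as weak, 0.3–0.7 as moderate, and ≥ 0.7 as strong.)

r = -0.982 < 0 so the relationship is negative.
|r| = 0.982, which falls in the strong range.

strong negative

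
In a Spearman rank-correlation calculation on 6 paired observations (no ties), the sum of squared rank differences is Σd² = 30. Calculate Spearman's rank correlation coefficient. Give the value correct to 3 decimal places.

0.143

ρ = 1 − 6Σd² / [n(n²−1)] = 1 − 6×30 / (6×35)
  = 1 − 180/210 = 1 − 0.8571 ≈ 0.143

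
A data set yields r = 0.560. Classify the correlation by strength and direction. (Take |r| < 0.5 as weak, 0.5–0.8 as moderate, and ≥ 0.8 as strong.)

moderate positive

r = 0.560 > 0 so the relationship is positive.
|r| = 0.560, which falls in the moderate range.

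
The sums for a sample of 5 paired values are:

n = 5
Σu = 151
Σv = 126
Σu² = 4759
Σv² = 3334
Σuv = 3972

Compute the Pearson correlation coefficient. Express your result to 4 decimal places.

r = (nΣuv − ΣuΣv) / √[(nΣu² − (Σu)²)(nΣv² − (Σv)²)]
Numerator: 5×3972 − 151×126 = 834
Denominator: √[(23795 − 22801)(16670 − 15876)] = √[994 × 794] = 888.3896
r = 834 / 888.3896 ≈ 0.9388

0.9388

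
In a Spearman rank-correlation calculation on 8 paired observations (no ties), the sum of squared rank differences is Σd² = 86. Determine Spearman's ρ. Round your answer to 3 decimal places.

-0.024

ρ = 1 − 6Σd² / [n(n²−1)] = 1 − 6×86 / (8×63)
  = 1 − 516/504 = 1 − 1.0238 ≈ -0.024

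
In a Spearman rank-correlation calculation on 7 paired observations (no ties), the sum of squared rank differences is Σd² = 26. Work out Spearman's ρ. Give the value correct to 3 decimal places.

ρ = 1 − 6Σd² / [n(n²−1)] = 1 − 6×26 / (7×48)
  = 1 − 156/336 = 1 − 0.4643 ≈ 0.536

0.536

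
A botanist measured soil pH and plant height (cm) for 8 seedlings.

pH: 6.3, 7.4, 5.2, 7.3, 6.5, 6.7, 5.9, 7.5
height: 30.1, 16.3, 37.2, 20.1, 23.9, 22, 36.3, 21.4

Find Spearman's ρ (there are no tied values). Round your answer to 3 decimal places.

Rank pH: 3, 7, 1, 6, 4, 5, 2, 8
Rank height: 6, 1, 8, 2, 5, 4, 7, 3
d = rank(pH) − rank(height): -3, 6, -7, 4, -1, 1, -5, 5; Σd² = 162
ρ = 1 − 6Σd² / [n(n²−1)] = 1 − 6×162 / (8×63) = 1 − 972/504 ≈ -0.929

-0.929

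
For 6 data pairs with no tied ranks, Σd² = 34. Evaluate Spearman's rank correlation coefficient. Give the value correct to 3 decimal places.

ρ = 1 − 6Σd² / [n(n²−1)] = 1 − 6×34 / (6×35)
  = 1 − 204/210 = 1 − 0.9714 ≈ 0.029

0.029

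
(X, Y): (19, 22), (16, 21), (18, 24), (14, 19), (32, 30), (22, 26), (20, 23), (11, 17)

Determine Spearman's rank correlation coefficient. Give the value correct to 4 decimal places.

0.9286

Rank X: 5, 3, 4, 2, 8, 7, 6, 1
Rank Y: 4, 3, 6, 2, 8, 7, 5, 1
d = rank(X) − rank(Y): 1, 0, -2, 0, 0, 0, 1, 0; Σd² = 6
ρ = 1 − 6Σd² / [n(n²−1)] = 1 − 6×6 / (8×63) = 1 − 36/504 ≈ 0.9286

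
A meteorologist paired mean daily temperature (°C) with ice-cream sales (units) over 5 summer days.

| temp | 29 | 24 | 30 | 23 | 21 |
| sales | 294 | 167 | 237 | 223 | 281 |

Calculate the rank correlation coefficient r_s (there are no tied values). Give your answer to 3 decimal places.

0.100

Rank temp: 4, 3, 5, 2, 1
Rank sales: 5, 1, 3, 2, 4
d = rank(temp) − rank(sales): -1, 2, 2, 0, -3; Σd² = 18
ρ = 1 − 6Σd² / [n(n²−1)] = 1 − 6×18 / (5×24) = 1 − 108/120 ≈ 0.100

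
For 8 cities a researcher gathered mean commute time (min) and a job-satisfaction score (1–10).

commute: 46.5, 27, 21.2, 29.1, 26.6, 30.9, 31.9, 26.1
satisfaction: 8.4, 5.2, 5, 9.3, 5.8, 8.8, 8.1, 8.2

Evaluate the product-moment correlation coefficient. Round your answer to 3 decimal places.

n = 8, Σx = 239.3, Σy = 58.8, Σx² = 7548.69, Σy² = 453.02, Σxy = 1806.24
nΣxy − ΣxΣy = 14449.92 − 14070.84 = 379.08
nΣx² − (Σx)² = 60389.52 − 57264.49 = 3125.03; nΣy² − (Σy)² = 3624.16 − 3457.44 = 166.72
r = 379.08 / √(3125.03 × 166.72) = 379.08 / 721.8068 ≈ 0.525

0.525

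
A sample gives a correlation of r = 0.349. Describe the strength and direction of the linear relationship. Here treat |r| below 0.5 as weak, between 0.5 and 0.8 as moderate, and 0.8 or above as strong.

r = 0.349 > 0 so the relationship is positive.
|r| = 0.349, which falls in the weak range.

weak positive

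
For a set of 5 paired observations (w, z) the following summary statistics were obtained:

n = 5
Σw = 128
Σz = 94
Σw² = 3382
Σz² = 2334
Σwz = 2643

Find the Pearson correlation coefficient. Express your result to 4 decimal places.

0.9689

r = (nΣwz − ΣwΣz) / √[(nΣw² − (Σw)²)(nΣz² − (Σz)²)]
Numerator: 5×2643 − 128×94 = 1183
Denominator: √[(16910 − 16384)(11670 − 8836)] = √[526 × 2834] = 1220.9357
r = 1183 / 1220.9357 ≈ 0.9689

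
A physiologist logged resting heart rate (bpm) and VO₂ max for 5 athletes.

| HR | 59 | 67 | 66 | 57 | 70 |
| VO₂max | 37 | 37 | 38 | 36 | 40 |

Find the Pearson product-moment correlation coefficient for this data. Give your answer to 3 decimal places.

0.821

n = 5, Σx = 319, Σy = 188, Σx² = 20475, Σy² = 7078, Σxy = 12022
nΣxy − ΣxΣy = 60110 − 59972 = 138
nΣx² − (Σx)² = 102375 − 101761 = 614; nΣy² − (Σy)² = 35390 − 35344 = 46
r = 138 / √(614 × 46) = 138 / 168.0595 ≈ 0.821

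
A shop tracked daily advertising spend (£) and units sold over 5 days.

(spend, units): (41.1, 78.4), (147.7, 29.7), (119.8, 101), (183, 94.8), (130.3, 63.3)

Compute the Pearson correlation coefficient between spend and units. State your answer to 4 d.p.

-0.0614

n = 5, Σx = 621.9, Σy = 367.2, Σx² = 88323.63, Σy² = 30223.58, Σxy = 45305.12
nΣxy − ΣxΣy = 226525.6 − 228361.68 = -1836.08
nΣx² − (Σx)² = 441618.15 − 386759.61 = 54858.54; nΣy² − (Σy)² = 151117.9 − 134835.84 = 16282.06
r = -1836.08 / √(54858.54 × 16282.06) = -1836.08 / 29886.6197 ≈ -0.0614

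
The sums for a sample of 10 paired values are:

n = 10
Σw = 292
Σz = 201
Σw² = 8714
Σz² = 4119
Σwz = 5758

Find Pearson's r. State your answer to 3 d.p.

-0.914

r = (nΣwz − ΣwΣz) / √[(nΣw² − (Σw)²)(nΣz² − (Σz)²)]
Numerator: 10×5758 − 292×201 = -1112
Denominator: √[(87140 − 85264)(41190 − 40401)] = √[1876 × 789] = 1216.6199
r = -1112 / 1216.6199 ≈ -0.914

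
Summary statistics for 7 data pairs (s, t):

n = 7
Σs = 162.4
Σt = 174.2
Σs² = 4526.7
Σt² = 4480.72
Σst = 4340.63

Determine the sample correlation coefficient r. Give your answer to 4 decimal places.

r = (nΣst − ΣsΣt) / √[(nΣs² − (Σs)²)(nΣt² − (Σt)²)]
Numerator: 7×4340.63 − 162.4×174.2 = 2094.33
Denominator: √[(31686.9 − 26373.76)(31365.04 − 30345.64)] = √[5313.14 × 1019.4] = 2327.2763
r = 2094.33 / 2327.2763 ≈ 0.8999

0.8999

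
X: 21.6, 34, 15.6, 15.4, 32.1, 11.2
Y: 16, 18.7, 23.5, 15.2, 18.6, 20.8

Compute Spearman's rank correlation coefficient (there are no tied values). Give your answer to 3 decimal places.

-0.086

Rank X: 4, 6, 3, 2, 5, 1
Rank Y: 2, 4, 6, 1, 3, 5
d = rank(X) − rank(Y): 2, 2, -3, 1, 2, -4; Σd² = 38
ρ = 1 − 6Σd² / [n(n²−1)] = 1 − 6×38 / (6×35) = 1 − 228/210 ≈ -0.086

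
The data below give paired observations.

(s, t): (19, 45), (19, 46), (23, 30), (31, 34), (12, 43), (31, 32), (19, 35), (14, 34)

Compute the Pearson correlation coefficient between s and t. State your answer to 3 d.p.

-0.508

n = 8, Σs = 168, Σt = 299, Σs² = 3874, Σt² = 11451, Σst = 6122
nΣst − ΣsΣt = 48976 − 50232 = -1256
nΣs² − (Σs)² = 30992 − 28224 = 2768; nΣt² − (Σt)² = 91608 − 89401 = 2207
r = -1256 / √(2768 × 2207) = -1256 / 2471.6343 ≈ -0.508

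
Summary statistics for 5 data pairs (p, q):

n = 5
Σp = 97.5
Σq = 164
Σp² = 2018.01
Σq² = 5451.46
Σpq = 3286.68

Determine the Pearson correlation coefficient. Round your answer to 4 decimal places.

0.9654

r = (nΣpq − ΣpΣq) / √[(nΣp² − (Σp)²)(nΣq² − (Σq)²)]
Numerator: 5×3286.68 − 97.5×164 = 443.4
Denominator: √[(10090.05 − 9506.25)(27257.3 − 26896)] = √[583.8 × 361.3] = 459.2678
r = 443.4 / 459.2678 ≈ 0.9654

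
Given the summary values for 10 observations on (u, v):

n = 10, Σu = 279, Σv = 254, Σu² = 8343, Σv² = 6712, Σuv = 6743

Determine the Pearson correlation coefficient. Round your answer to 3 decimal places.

r = (nΣuv − ΣuΣv) / √[(nΣu² − (Σu)²)(nΣv² − (Σv)²)]
Numerator: 10×6743 − 279×254 = -3436
Denominator: √[(83430 − 77841)(67120 − 64516)] = √[5589 × 2604] = 3814.9385
r = -3436 / 3814.9385 ≈ -0.901

-0.901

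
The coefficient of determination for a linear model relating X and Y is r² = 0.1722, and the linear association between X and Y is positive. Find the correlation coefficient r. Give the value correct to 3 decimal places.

0.415

|r| = √0.1722 = 0.415
The association is positive, so r = 0.415.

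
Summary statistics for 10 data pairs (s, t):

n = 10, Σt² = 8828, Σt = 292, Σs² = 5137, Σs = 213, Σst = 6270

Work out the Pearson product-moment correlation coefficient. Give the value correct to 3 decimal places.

r = (nΣst − ΣsΣt) / √[(nΣs² − (Σs)²)(nΣt² − (Σt)²)]
Numerator: 10×6270 − 213×292 = 504
Denominator: √[(51370 − 45369)(88280 − 85264)] = √[6001 × 3016] = 4254.2938
r = 504 / 4254.2938 ≈ 0.118

0.118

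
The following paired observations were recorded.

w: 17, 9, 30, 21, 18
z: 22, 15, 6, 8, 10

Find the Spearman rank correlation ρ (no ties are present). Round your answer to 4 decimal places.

Rank w: 2, 1, 5, 4, 3
Rank z: 5, 4, 1, 2, 3
d = rank(w) − rank(z): -3, -3, 4, 2, 0; Σd² = 38
ρ = 1 − 6Σd² / [n(n²−1)] = 1 − 6×38 / (5×24) = 1 − 228/120 ≈ -0.9000

-0.9000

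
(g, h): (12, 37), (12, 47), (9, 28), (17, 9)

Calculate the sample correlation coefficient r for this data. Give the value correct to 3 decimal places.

n = 4, Σg = 50, Σh = 121, Σg² = 658, Σh² = 4443, Σgh = 1413
nΣgh − ΣgΣh = 5652 − 6050 = -398
nΣg² − (Σg)² = 2632 − 2500 = 132; nΣh² − (Σh)² = 17772 − 14641 = 3131
r = -398 / √(132 × 3131) = -398 / 642.8779 ≈ -0.619

-0.619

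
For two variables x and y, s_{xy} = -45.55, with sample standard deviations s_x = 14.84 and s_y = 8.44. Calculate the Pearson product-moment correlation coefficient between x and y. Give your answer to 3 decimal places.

r = Cov(x,y) / (s_x · s_y) = -45.55 / (14.84 × 8.44)
  = -45.55 / 125.2496 ≈ -0.364

-0.364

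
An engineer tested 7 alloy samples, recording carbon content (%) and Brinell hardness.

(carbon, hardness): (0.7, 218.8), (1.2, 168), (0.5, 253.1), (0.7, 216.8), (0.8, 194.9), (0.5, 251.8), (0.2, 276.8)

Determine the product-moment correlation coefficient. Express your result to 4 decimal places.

-0.9762

n = 7, Σx = 4.6, Σy = 1580.2, Σx² = 3.6, Σy² = 365166.78, Σxy = 970.25
nΣxy − ΣxΣy = 6791.75 − 7268.92 = -477.17
nΣx² − (Σx)² = 25.2 − 21.16 = 4.04; nΣy² − (Σy)² = 2556167.46 − 2497032.04 = 59135.42
r = -477.17 / √(4.04 × 59135.42) = -477.17 / 488.7812 ≈ -0.9762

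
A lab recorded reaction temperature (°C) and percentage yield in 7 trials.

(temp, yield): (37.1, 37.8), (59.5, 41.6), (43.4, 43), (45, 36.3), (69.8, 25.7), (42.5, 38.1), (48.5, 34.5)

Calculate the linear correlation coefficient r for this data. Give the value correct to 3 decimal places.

n = 7, Σx = 345.8, Σy = 257, Σx² = 17855.76, Σy² = 9628.44, Σxy = 12463.64
nΣxy − ΣxΣy = 87245.48 − 88870.6 = -1625.12
nΣx² − (Σx)² = 124990.32 − 119577.64 = 5412.68; nΣy² − (Σy)² = 67399.08 − 66049 = 1350.08
r = -1625.12 / √(5412.68 × 1350.08) = -1625.12 / 2703.2482 ≈ -0.601

-0.601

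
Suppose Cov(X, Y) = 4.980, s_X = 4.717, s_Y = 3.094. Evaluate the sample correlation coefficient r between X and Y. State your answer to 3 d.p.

0.341

r = Cov(X,Y) / (s_X · s_Y) = 4.980 / (4.717 × 3.094)
  = 4.980 / 14.5944 ≈ 0.341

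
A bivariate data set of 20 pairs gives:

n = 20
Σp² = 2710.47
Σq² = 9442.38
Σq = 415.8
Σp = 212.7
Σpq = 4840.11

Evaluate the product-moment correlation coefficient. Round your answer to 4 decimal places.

0.6990

r = (nΣpq − ΣpΣq) / √[(nΣp² − (Σp)²)(nΣq² − (Σq)²)]
Numerator: 20×4840.11 − 212.7×415.8 = 8361.54
Denominator: √[(54209.4 − 45241.29)(188847.6 − 172889.64)] = √[8968.11 × 15957.96] = 11962.9737
r = 8361.54 / 11962.9737 ≈ 0.6990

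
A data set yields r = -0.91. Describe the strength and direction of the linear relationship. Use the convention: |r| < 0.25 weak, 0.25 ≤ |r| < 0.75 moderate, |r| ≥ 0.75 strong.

strong negative

r = -0.91 < 0 so the relationship is negative.
|r| = 0.91, which falls in the strong range.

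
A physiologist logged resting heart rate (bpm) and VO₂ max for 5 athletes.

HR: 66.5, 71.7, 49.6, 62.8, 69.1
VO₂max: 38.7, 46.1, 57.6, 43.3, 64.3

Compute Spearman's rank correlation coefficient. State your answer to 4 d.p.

Rank HR: 3, 5, 1, 2, 4
Rank VO₂max: 1, 3, 4, 2, 5
d = rank(HR) − rank(VO₂max): 2, 2, -3, 0, -1; Σd² = 18
ρ = 1 − 6Σd² / [n(n²−1)] = 1 − 6×18 / (5×24) = 1 − 108/120 ≈ 0.1000

0.1000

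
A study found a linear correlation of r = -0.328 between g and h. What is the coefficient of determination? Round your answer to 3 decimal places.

0.108

r² = (-0.328)² = 0.108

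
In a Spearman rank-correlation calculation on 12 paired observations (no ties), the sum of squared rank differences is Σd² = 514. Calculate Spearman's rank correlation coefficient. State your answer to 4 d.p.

ρ = 1 − 6Σd² / [n(n²−1)] = 1 − 6×514 / (12×143)
  = 1 − 3084/1716 = 1 − 1.79720 ≈ -0.7972

-0.7972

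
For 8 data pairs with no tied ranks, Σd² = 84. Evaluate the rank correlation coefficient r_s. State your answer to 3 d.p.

0.000

ρ = 1 − 6Σd² / [n(n²−1)] = 1 − 6×84 / (8×63)
  = 1 − 504/504 = 1 − 1.0000 ≈ 0.000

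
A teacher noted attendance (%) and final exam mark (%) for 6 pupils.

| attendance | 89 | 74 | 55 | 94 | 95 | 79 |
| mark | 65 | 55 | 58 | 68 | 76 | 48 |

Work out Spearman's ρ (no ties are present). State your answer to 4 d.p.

0.7714

Rank attendance: 4, 2, 1, 5, 6, 3
Rank mark: 4, 2, 3, 5, 6, 1
d = rank(attendance) − rank(mark): 0, 0, -2, 0, 0, 2; Σd² = 8
ρ = 1 − 6Σd² / [n(n²−1)] = 1 − 6×8 / (6×35) = 1 − 48/210 ≈ 0.7714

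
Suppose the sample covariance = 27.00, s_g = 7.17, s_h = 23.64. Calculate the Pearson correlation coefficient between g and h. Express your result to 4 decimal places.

0.1593

r = Cov(g,h) / (s_g · s_h) = 27.00 / (7.17 × 23.64)
  = 27.00 / 169.4988 ≈ 0.1593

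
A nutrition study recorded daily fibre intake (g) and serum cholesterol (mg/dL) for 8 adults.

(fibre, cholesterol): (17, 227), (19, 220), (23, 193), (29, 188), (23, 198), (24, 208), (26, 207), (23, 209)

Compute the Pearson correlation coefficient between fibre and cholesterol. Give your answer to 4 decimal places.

-0.8285

n = 8, Σx = 184, Σy = 1650, Σx² = 4330, Σy² = 341520, Σxy = 37665
nΣxy − ΣxΣy = 301320 − 303600 = -2280
nΣx² − (Σx)² = 34640 − 33856 = 784; nΣy² − (Σy)² = 2732160 − 2722500 = 9660
r = -2280 / √(784 × 9660) = -2280 / 2751.9884 ≈ -0.8285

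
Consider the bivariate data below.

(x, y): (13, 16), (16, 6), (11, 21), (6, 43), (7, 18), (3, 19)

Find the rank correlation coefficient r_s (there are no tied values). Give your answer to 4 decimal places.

Rank x: 5, 6, 4, 2, 3, 1
Rank y: 2, 1, 5, 6, 3, 4
d = rank(x) − rank(y): 3, 5, -1, -4, 0, -3; Σd² = 60
ρ = 1 − 6Σd² / [n(n²−1)] = 1 − 6×60 / (6×35) = 1 − 360/210 ≈ -0.7143

-0.7143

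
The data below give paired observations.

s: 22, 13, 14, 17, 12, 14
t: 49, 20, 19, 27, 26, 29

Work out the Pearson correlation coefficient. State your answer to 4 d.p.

0.8737

n = 6, Σs = 92, Σt = 170, Σs² = 1478, Σt² = 5408, Σst = 2781
nΣst − ΣsΣt = 16686 − 15640 = 1046
nΣs² − (Σs)² = 8868 − 8464 = 404; nΣt² − (Σt)² = 32448 − 28900 = 3548
r = 1046 / √(404 × 3548) = 1046 / 1197.2435 ≈ 0.8737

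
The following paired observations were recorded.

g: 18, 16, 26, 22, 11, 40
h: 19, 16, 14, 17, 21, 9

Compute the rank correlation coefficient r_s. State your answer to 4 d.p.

-0.8286

Rank g: 3, 2, 5, 4, 1, 6
Rank h: 5, 3, 2, 4, 6, 1
d = rank(g) − rank(h): -2, -1, 3, 0, -5, 5; Σd² = 64
ρ = 1 − 6Σd² / [n(n²−1)] = 1 − 6×64 / (6×35) = 1 − 384/210 ≈ -0.8286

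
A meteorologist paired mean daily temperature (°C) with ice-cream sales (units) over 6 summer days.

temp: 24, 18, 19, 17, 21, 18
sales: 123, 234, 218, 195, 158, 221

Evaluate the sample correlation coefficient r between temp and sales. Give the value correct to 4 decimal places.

n = 6, Σx = 117, Σy = 1149, Σx² = 2315, Σy² = 229239, Σxy = 21917
nΣxy − ΣxΣy = 131502 − 134433 = -2931
nΣx² − (Σx)² = 13890 − 13689 = 201; nΣy² − (Σy)² = 1375434 − 1320201 = 55233
r = -2931 / √(201 × 55233) = -2931 / 3331.9413 ≈ -0.8797

-0.8797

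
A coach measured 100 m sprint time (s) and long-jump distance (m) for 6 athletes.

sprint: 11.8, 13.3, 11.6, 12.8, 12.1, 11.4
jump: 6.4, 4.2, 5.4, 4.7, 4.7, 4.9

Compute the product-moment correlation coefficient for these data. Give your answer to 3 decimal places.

-0.614

n = 6, Σx = 73, Σy = 30.3, Σx² = 890.9, Σy² = 155.95, Σxy = 366.91
nΣxy − ΣxΣy = 2201.46 − 2211.9 = -10.44
nΣx² − (Σx)² = 5345.4 − 5329 = 16.4; nΣy² − (Σy)² = 935.7 − 918.09 = 17.61
r = -10.44 / √(16.4 × 17.61) = -10.44 / 16.9942 ≈ -0.614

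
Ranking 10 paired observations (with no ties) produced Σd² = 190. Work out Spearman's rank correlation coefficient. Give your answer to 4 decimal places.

ρ = 1 − 6Σd² / [n(n²−1)] = 1 − 6×190 / (10×99)
  = 1 − 1140/990 = 1 − 1.15152 ≈ -0.1515

-0.1515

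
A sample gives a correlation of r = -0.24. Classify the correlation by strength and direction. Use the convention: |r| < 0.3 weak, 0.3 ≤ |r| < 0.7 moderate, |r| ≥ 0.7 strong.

weak negative

r = -0.24 < 0 so the relationship is negative.
|r| = 0.24, which falls in the weak range.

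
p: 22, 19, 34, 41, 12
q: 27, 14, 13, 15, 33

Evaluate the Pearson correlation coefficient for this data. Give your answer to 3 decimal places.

n = 5, Σp = 128, Σq = 102, Σp² = 3826, Σq² = 2408, Σpq = 2313
nΣpq − ΣpΣq = 11565 − 13056 = -1491
nΣp² − (Σp)² = 19130 − 16384 = 2746; nΣq² − (Σq)² = 12040 − 10404 = 1636
r = -1491 / √(2746 × 1636) = -1491 / 2119.5415 ≈ -0.703

-0.703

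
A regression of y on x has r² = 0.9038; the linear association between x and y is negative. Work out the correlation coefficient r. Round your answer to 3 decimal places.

-0.951

|r| = √0.9038 = 0.951
The association is negative, so r = −0.951.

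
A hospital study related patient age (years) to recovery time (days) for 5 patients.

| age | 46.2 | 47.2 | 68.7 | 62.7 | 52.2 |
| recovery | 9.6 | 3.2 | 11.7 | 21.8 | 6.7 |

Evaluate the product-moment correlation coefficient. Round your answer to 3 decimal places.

n = 5, Σx = 277, Σy = 53, Σx² = 15738.1, Σy² = 759.42, Σxy = 3114.95
nΣxy − ΣxΣy = 15574.75 − 14681 = 893.75
nΣx² − (Σx)² = 78690.5 − 76729 = 1961.5; nΣy² − (Σy)² = 3797.1 − 2809 = 988.1
r = 893.75 / √(1961.5 × 988.1) = 893.75 / 1392.1775 ≈ 0.642

0.642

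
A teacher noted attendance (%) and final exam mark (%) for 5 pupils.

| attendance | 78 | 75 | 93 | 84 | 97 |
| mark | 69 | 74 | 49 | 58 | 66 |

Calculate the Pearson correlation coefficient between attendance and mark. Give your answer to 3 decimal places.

-0.601

n = 5, Σx = 427, Σy = 316, Σx² = 36823, Σy² = 20358, Σxy = 26763
nΣxy − ΣxΣy = 133815 − 134932 = -1117
nΣx² − (Σx)² = 184115 − 182329 = 1786; nΣy² − (Σy)² = 101790 − 99856 = 1934
r = -1117 / √(1786 × 1934) = -1117 / 1858.5274 ≈ -0.601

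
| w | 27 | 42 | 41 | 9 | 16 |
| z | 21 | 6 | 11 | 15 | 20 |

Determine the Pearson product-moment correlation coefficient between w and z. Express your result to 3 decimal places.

n = 5, Σw = 135, Σz = 73, Σw² = 4511, Σz² = 1223, Σwz = 1725
nΣwz − ΣwΣz = 8625 − 9855 = -1230
nΣw² − (Σw)² = 22555 − 18225 = 4330; nΣz² − (Σz)² = 6115 − 5329 = 786
r = -1230 / √(4330 × 786) = -1230 / 1844.8252 ≈ -0.667

-0.667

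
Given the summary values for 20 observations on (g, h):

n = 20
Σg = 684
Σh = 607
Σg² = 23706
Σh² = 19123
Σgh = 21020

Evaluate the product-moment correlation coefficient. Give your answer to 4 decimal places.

r = (nΣgh − ΣgΣh) / √[(nΣg² − (Σg)²)(nΣh² − (Σh)²)]
Numerator: 20×21020 − 684×607 = 5212
Denominator: √[(474120 − 467856)(382460 − 368449)] = √[6264 × 14011] = 9368.2925
r = 5212 / 9368.2925 ≈ 0.5563

0.5563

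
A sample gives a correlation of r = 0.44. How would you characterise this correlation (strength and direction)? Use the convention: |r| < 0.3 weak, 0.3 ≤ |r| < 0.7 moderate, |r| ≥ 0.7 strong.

r = 0.44 > 0 so the relationship is positive.
|r| = 0.44, which falls in the moderate range.

moderate positive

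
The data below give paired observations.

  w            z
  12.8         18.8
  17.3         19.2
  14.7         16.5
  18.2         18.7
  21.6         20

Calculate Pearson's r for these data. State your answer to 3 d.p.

0.612

n = 5, Σw = 84.6, Σz = 93.2, Σw² = 1477.02, Σz² = 1744.02, Σwz = 1587.69
nΣwz − ΣwΣz = 7938.45 − 7884.72 = 53.73
nΣw² − (Σw)² = 7385.1 − 7157.16 = 227.94; nΣz² − (Σz)² = 8720.1 − 8686.24 = 33.86
r = 53.73 / √(227.94 × 33.86) = 53.73 / 87.8524 ≈ 0.612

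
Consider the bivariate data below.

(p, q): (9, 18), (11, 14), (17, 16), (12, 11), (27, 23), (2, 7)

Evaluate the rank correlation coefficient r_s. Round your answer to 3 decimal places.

0.600

Rank p: 2, 3, 5, 4, 6, 1
Rank q: 5, 3, 4, 2, 6, 1
d = rank(p) − rank(q): -3, 0, 1, 2, 0, 0; Σd² = 14
ρ = 1 − 6Σd² / [n(n²−1)] = 1 − 6×14 / (6×35) = 1 − 84/210 ≈ 0.600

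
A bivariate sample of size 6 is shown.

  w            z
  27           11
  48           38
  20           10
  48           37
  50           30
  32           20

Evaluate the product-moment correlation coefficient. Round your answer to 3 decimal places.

0.950

n = 6, Σw = 225, Σz = 146, Σw² = 9261, Σz² = 4334, Σwz = 6237
nΣwz − ΣwΣz = 37422 − 32850 = 4572
nΣw² − (Σw)² = 55566 − 50625 = 4941; nΣz² − (Σz)² = 26004 − 21316 = 4688
r = 4572 / √(4941 × 4688) = 4572 / 4812.8378 ≈ 0.950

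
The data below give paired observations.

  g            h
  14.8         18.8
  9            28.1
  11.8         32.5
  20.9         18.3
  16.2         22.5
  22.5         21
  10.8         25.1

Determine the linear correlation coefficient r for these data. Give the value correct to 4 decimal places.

n = 7, Σg = 106, Σh = 166.3, Σg² = 1761.42, Σh² = 4111.45, Σgh = 2405.19
nΣgh − ΣgΣh = 16836.33 − 17627.8 = -791.47
nΣg² − (Σg)² = 12329.94 − 11236 = 1093.94; nΣh² − (Σh)² = 28780.15 − 27655.69 = 1124.46
r = -791.47 / √(1093.94 × 1124.46) = -791.47 / 1109.0950 ≈ -0.7136

-0.7136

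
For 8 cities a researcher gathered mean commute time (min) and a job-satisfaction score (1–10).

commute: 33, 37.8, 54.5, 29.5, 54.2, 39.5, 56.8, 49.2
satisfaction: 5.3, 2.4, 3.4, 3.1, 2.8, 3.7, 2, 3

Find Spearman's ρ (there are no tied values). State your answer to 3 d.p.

-0.452

Rank commute: 2, 3, 7, 1, 6, 4, 8, 5
Rank satisfaction: 8, 2, 6, 5, 3, 7, 1, 4
d = rank(commute) − rank(satisfaction): -6, 1, 1, -4, 3, -3, 7, 1; Σd² = 122
ρ = 1 − 6Σd² / [n(n²−1)] = 1 − 6×122 / (8×63) = 1 − 732/504 ≈ -0.452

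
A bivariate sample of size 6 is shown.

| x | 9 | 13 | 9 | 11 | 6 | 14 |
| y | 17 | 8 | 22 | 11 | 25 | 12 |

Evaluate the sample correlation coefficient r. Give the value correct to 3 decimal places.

-0.892

n = 6, Σx = 62, Σy = 95, Σx² = 684, Σy² = 1727, Σxy = 894
nΣxy − ΣxΣy = 5364 − 5890 = -526
nΣx² − (Σx)² = 4104 − 3844 = 260; nΣy² − (Σy)² = 10362 − 9025 = 1337
r = -526 / √(260 × 1337) = -526 / 589.5931 ≈ -0.892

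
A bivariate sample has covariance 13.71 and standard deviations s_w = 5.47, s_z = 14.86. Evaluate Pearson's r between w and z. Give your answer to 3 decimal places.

r = Cov(w,z) / (s_w · s_z) = 13.71 / (5.47 × 14.86)
  = 13.71 / 81.2842 ≈ 0.169

0.169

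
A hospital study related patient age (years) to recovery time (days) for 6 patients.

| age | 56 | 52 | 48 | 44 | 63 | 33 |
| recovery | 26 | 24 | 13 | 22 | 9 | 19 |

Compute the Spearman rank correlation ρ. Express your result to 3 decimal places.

Rank age: 5, 4, 3, 2, 6, 1
Rank recovery: 6, 5, 2, 4, 1, 3
d = rank(age) − rank(recovery): -1, -1, 1, -2, 5, -2; Σd² = 36
ρ = 1 − 6Σd² / [n(n²−1)] = 1 − 6×36 / (6×35) = 1 − 216/210 ≈ -0.029

-0.029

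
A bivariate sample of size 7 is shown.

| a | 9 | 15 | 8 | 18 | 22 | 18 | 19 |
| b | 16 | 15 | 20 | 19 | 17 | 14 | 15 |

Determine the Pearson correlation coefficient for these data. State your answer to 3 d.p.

-0.346

n = 7, Σa = 109, Σb = 116, Σa² = 1863, Σb² = 1952, Σab = 1782
nΣab − ΣaΣb = 12474 − 12644 = -170
nΣa² − (Σa)² = 13041 − 11881 = 1160; nΣb² − (Σb)² = 13664 − 13456 = 208
r = -170 / √(1160 × 208) = -170 / 491.2026 ≈ -0.346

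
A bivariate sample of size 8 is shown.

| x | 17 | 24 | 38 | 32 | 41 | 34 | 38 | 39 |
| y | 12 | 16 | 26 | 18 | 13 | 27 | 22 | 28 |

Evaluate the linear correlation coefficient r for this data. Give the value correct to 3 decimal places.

0.549

n = 8, Σx = 263, Σy = 162, Σx² = 9135, Σy² = 3566, Σxy = 5531
nΣxy − ΣxΣy = 44248 − 42606 = 1642
nΣx² − (Σx)² = 73080 − 69169 = 3911; nΣy² − (Σy)² = 28528 − 26244 = 2284
r = 1642 / √(3911 × 2284) = 1642 / 2988.7663 ≈ 0.549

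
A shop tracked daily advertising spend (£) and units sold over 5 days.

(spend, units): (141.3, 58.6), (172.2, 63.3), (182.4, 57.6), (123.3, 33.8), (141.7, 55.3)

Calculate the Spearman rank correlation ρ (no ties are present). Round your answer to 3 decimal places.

Rank spend: 2, 4, 5, 1, 3
Rank units: 4, 5, 3, 1, 2
d = rank(spend) − rank(units): -2, -1, 2, 0, 1; Σd² = 10
ρ = 1 − 6Σd² / [n(n²−1)] = 1 − 6×10 / (5×24) = 1 − 60/120 ≈ 0.500

0.500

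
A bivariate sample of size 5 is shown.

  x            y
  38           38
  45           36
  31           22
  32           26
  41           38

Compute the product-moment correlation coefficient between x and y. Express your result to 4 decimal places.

n = 5, Σx = 187, Σy = 160, Σx² = 7135, Σy² = 5344, Σxy = 6136
nΣxy − ΣxΣy = 30680 − 29920 = 760
nΣx² − (Σx)² = 35675 − 34969 = 706; nΣy² − (Σy)² = 26720 − 25600 = 1120
r = 760 / √(706 × 1120) = 760 / 889.2244 ≈ 0.8547

0.8547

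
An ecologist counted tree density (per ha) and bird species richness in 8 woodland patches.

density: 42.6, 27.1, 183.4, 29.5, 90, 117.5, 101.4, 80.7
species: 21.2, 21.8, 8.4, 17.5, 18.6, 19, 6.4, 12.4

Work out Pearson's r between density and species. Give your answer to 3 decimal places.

-0.660

n = 8, Σx = 672.2, Σy = 125.3, Σx² = 75755.68, Σy² = 2203.17, Σxy = 9106.85
nΣxy − ΣxΣy = 72854.8 − 84226.66 = -11371.86
nΣx² − (Σx)² = 606045.44 − 451852.84 = 154192.6; nΣy² − (Σy)² = 17625.36 − 15700.09 = 1925.27
r = -11371.86 / √(154192.6 × 1925.27) = -11371.86 / 17229.6949 ≈ -0.660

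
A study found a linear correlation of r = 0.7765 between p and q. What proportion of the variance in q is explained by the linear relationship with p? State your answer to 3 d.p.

r² = (0.7765)² = 0.603

0.603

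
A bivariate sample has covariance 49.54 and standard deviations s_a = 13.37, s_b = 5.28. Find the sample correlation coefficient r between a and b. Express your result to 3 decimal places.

0.702

r = Cov(a,b) / (s_a · s_b) = 49.54 / (13.37 × 5.28)
  = 49.54 / 70.5936 ≈ 0.702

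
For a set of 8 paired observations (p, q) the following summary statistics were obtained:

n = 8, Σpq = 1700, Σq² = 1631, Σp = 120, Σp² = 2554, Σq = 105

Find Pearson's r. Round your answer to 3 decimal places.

0.286

r = (nΣpq − ΣpΣq) / √[(nΣp² − (Σp)²)(nΣq² − (Σq)²)]
Numerator: 8×1700 − 120×105 = 1000
Denominator: √[(20432 − 14400)(13048 − 11025)] = √[6032 × 2023] = 3493.2415
r = 1000 / 3493.2415 ≈ 0.286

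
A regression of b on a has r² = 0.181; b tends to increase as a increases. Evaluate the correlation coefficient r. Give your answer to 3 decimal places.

0.425

|r| = √0.181 = 0.425
The association is positive, so r = 0.425.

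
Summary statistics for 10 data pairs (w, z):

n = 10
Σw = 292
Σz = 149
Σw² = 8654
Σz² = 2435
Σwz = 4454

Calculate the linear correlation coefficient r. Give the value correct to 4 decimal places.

r = (nΣwz − ΣwΣz) / √[(nΣw² − (Σw)²)(nΣz² − (Σz)²)]
Numerator: 10×4454 − 292×149 = 1032
Denominator: √[(86540 − 85264)(24350 − 22201)] = √[1276 × 2149] = 1655.9360
r = 1032 / 1655.9360 ≈ 0.6232

0.6232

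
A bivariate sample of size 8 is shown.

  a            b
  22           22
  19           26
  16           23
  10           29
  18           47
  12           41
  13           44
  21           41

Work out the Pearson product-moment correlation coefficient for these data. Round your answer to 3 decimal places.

n = 8, Σa = 131, Σb = 273, Σa² = 2279, Σb² = 10037, Σab = 4407
nΣab − ΣaΣb = 35256 − 35763 = -507
nΣa² − (Σa)² = 18232 − 17161 = 1071; nΣb² − (Σb)² = 80296 − 74529 = 5767
r = -507 / √(1071 × 5767) = -507 / 2485.2479 ≈ -0.204

-0.204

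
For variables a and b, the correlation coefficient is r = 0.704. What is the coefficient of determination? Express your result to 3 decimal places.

r² = (0.704)² = 0.496

0.496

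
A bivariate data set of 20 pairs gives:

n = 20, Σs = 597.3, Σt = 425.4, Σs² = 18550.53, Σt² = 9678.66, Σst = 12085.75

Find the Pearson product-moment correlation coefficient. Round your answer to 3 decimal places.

r = (nΣst − ΣsΣt) / √[(nΣs² − (Σs)²)(nΣt² − (Σt)²)]
Numerator: 20×12085.75 − 597.3×425.4 = -12376.42
Denominator: √[(371010.6 − 356767.29)(193573.2 − 180965.16)] = √[14243.31 × 12608.04] = 13400.7545
r = -12376.42 / 13400.7545 ≈ -0.924

-0.924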